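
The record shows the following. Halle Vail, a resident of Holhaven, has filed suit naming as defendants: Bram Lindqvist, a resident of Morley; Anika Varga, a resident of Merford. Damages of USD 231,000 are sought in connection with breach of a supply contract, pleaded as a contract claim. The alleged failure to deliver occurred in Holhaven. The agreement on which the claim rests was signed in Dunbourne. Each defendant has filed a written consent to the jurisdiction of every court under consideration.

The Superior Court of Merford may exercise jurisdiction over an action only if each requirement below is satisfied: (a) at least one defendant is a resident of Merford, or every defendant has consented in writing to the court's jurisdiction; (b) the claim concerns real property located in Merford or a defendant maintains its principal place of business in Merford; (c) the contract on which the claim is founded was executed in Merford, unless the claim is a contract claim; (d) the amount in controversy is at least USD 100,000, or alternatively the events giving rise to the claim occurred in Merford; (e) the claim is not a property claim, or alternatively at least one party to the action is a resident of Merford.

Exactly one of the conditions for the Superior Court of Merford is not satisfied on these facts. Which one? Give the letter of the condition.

(b)

The Superior Court of Merford:
  (a) Anika Varga resides in Merford, so one alternative holds. Condition met.
  (b) The claim does not concern real property; no defendant is a corporation — no alternative holds. Not met.
  (c) The contract was executed in Dunbourne, not Merford. The proviso rescues it, though: the claim is a contract claim. Met.
  (d) The amount in controversy is USD 231,000, which meets the 100,000 dollars floor, which satisfies one of the alternatives. Condition met.
  (e) The claim is a contract claim, not a property claim — that alternative is enough. Condition met.
Only condition (b) fails.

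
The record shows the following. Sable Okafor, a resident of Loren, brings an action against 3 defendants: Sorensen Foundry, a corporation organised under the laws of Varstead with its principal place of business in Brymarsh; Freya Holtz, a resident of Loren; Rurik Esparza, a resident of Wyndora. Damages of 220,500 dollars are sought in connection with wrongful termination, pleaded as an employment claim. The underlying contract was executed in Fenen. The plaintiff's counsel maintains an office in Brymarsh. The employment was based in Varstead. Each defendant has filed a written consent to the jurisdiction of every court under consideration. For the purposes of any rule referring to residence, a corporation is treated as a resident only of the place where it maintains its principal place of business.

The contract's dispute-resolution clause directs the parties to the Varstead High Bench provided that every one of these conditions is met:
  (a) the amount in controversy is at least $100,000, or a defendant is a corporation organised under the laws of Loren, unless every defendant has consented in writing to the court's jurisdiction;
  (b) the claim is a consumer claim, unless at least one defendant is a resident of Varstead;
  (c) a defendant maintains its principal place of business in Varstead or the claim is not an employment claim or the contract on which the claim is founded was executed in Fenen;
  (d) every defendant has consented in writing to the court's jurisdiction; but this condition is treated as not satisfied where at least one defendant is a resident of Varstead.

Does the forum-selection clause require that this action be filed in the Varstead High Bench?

The Varstead High Bench:
  (a) The amount in controversy is $220,500, which meets the $100,000 floor, so this disjunct is met. Satisfied.
  (b) The claim is an employment claim, not a consumer claim. The proviso offers no rescue either, since no defendant resides in Varstead (they reside in Brymarsh, Loren, Wyndora). Not satisfied.
  (c) The contract was executed in Fenen — that alternative is enough. Satisfied.
  (d) Every defendant has filed written consent. The exception is not triggered, since no defendant resides in Varstead (they reside in Brymarsh, Loren, Wyndora). Satisfied.
  → Forum clause is not triggered.

No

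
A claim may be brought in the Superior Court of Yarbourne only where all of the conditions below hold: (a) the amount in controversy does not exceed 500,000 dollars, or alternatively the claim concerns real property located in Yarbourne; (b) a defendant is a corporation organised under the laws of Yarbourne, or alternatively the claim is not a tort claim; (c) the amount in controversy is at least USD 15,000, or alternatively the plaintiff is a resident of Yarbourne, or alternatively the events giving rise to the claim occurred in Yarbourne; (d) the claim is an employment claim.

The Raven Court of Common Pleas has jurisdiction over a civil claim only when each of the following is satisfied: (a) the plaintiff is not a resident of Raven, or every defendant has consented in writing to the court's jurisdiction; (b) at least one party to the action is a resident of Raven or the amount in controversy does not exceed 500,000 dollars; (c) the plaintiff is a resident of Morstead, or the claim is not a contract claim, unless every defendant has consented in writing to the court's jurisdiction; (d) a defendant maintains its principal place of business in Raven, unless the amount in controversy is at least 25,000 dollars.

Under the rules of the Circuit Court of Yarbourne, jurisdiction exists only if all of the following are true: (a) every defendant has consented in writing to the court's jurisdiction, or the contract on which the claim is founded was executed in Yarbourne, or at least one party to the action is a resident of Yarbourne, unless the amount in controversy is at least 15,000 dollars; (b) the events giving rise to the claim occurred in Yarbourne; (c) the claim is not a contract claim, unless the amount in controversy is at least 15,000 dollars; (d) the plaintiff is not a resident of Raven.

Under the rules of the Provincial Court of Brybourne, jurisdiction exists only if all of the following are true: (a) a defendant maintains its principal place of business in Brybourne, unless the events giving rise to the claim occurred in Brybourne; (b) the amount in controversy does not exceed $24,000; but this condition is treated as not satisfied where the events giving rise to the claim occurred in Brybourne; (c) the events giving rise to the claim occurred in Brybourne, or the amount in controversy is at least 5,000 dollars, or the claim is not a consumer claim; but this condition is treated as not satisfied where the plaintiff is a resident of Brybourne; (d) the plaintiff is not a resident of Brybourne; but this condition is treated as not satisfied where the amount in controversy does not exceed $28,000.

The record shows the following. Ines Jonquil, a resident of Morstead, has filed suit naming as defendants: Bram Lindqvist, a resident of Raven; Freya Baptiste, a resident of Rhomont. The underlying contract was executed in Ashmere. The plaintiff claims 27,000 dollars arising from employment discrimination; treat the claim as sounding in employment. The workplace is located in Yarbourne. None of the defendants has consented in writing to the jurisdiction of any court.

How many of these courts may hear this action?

The Superior Court of Yarbourne:
  (a) The amount in controversy is 27,000 dollars, within the $500,000 ceiling, so this disjunct is met. Satisfied.
  (b) The claim is an employment claim, not a tort claim, so this disjunct is met. Satisfied.
  (c) The amount in controversy is 27,000 dollars, which meets the $15,000 floor, so one alternative holds. Met.
  (d) The claim is an employment claim. Condition met.
  → Every requirement is satisfied — jurisdiction.
The Raven Court of Common Pleas:
  (a) The plaintiff resides in Morstead, which is not Raven, so one alternative holds. Met.
  (b) Bram Lindqvist resides in Raven — that alternative is enough. Condition met.
  (c) The plaintiff resides in Morstead, so this disjunct is met. Satisfied.
  (d) No defendant is a corporation. The proviso rescues it, though: the amount in controversy is $27,000, which meets the USD 25,000 floor. Condition met.
  → The court has jurisdiction.
The Circuit Court of Yarbourne:
  (a) No such written consent has been filed; the contract was executed in Ashmere, not Yarbourne; no party resides in Yarbourne — no alternative holds. But the amount in controversy is 27,000 dollars, which meets the 15,000 dollars floor, and the 'unless' clause therefore excuses the requirement. Met.
  (b) The operative events occurred in Yarbourne. Condition met.
  (c) The claim is an employment claim, not a contract claim. Satisfied.
  (d) The plaintiff resides in Morstead, which is not Raven. Condition met.
  → The court has jurisdiction.
The Provincial Court of Brybourne:
  (a) No defendant is a corporation. The proviso offers no rescue either, since the operative events occurred in Yarbourne, not Brybourne. Fails.
  (b) The amount in controversy is 27,000 dollars, above the 24,000 dollars ceiling. Fails.
  (c) The amount in controversy is USD 27,000, which meets the USD 5,000 floor, so this disjunct is met. The exception is not triggered, since the plaintiff resides in Morstead, not Brybourne. Satisfied.
  (d) The plaintiff resides in Morstead, which is not Brybourne. But the carve-out bites: the amount in controversy is USD 27,000, within the 28,000 dollars ceiling. Not satisfied.
  → Not every requirement is met — no jurisdiction.
Courts with jurisdiction: the Superior Court of Yarbourne, the Raven Court of Common Pleas, the Circuit Court of Yarbourne — 3 in total.

3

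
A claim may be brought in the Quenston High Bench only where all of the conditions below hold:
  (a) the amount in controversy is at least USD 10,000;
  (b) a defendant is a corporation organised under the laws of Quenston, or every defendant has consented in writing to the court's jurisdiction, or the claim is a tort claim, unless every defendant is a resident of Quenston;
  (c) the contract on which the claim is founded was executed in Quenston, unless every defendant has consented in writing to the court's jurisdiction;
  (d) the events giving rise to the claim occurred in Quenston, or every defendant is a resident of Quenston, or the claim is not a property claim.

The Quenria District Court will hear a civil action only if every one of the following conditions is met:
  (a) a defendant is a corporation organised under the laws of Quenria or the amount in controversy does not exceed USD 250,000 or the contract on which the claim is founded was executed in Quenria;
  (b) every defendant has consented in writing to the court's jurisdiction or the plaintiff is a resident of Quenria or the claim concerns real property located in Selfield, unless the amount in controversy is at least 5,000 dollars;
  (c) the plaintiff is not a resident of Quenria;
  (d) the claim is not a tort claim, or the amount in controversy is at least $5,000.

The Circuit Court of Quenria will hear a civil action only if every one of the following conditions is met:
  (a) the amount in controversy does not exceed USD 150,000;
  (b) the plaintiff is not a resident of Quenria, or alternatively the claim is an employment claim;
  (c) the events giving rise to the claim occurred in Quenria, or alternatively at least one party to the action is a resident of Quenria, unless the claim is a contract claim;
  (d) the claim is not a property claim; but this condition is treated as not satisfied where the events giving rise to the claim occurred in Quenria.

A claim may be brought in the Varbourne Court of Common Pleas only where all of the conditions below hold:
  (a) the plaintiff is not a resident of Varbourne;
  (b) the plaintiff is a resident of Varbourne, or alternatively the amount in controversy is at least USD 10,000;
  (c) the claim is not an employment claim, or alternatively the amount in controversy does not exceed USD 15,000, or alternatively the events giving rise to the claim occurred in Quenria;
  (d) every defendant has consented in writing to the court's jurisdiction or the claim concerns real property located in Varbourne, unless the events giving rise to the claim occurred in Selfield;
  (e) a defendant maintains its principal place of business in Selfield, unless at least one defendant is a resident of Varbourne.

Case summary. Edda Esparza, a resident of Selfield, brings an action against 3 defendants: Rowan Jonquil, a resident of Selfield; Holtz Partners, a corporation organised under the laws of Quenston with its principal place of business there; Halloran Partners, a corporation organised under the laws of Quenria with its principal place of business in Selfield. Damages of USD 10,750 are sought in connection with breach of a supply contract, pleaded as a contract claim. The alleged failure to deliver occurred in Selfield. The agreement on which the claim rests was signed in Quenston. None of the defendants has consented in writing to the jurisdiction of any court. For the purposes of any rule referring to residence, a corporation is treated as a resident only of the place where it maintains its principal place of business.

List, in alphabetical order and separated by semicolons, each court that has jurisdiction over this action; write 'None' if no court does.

the Circuit Court of Quenria; the Quenria District Court; the Quenston High Bench; the Varbourne Court of Common Pleas

The Quenston High Bench:
  (a) The amount in controversy is USD 10,750, which meets the 10,000 dollars floor. Condition met.
  (b) Holtz Partners is organised under the laws of Quenston — that alternative is enough. Met.
  (c) The contract was executed in Quenston. Satisfied.
  (d) The claim is a contract claim, not a property claim, which satisfies one of the alternatives. Met.
  → Every requirement is satisfied — jurisdiction.
The Quenria District Court:
  (a) Halloran Partners is organised under the laws of Quenria, so one alternative holds. Met.
  (b) No such written consent has been filed; the plaintiff resides in Selfield, not Quenria; the claim does not concern real property — none of the alternatives is met. However, the amount in controversy is USD 10,750, which meets the $5,000 floor, so the 'unless' proviso supplies this condition. Met.
  (c) The plaintiff resides in Selfield, which is not Quenria. Satisfied.
  (d) The claim is a contract claim, not a tort claim, so this disjunct is met. Condition met.
  → All conditions met; jurisdiction exists.
The Circuit Court of Quenria:
  (a) The amount in controversy is $10,750, within the USD 150,000 ceiling. Satisfied.
  (b) The plaintiff resides in Selfield, which is not Quenria, so one alternative holds. Met.
  (c) The operative events occurred in Selfield, not Quenria; no party resides in Quenria — none of the alternatives is met. But the claim is a contract claim, and the 'unless' clause therefore excuses the requirement. Satisfied.
  (d) The claim is a contract claim, not a property claim. The exception is not triggered, since the operative events occurred in Selfield, not Quenria. Met.
  → Jurisdiction lies.
The Varbourne Court of Common Pleas:
  (a) The plaintiff resides in Selfield, which is not Varbourne. Condition met.
  (b) The amount in controversy is 10,750 dollars, which meets the 10,000 dollars floor, so one alternative holds. Satisfied.
  (c) The claim is a contract claim, not an employment claim, so one alternative holds. Satisfied.
  (d) No such written consent has been filed; the claim does not concern real property — no alternative holds. The proviso rescues it, though: the operative events occurred in Selfield. Satisfied.
  (e) Halloran Partners has its principal place of business in Selfield. Met.
  → Jurisdiction lies.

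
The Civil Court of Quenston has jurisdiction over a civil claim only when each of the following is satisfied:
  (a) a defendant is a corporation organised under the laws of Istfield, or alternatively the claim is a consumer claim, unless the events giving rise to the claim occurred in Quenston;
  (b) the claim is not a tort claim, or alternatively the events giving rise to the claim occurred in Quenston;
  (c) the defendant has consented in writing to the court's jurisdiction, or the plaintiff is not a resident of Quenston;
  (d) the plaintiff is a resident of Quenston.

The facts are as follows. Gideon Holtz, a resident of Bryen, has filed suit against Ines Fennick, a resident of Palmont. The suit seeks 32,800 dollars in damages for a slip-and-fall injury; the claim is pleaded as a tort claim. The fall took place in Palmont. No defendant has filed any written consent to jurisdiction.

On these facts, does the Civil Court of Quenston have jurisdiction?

No

The Civil Court of Quenston:
  (a) No defendant is a corporation; the claim is a tort claim, not a consumer claim — no alternative holds. Nor does the 'unless' clause help: the operative events occurred in Palmont, not Quenston. Condition not met.
  (b) The claim is a tort claim; the operative events occurred in Palmont, not Quenston — every alternative fails. Condition not met.
  (c) The plaintiff resides in Bryen, which is not Quenston, which satisfies one of the alternatives. Condition met.
  (d) The plaintiff resides in Bryen, not Quenston. Not satisfied.
  → No jurisdiction.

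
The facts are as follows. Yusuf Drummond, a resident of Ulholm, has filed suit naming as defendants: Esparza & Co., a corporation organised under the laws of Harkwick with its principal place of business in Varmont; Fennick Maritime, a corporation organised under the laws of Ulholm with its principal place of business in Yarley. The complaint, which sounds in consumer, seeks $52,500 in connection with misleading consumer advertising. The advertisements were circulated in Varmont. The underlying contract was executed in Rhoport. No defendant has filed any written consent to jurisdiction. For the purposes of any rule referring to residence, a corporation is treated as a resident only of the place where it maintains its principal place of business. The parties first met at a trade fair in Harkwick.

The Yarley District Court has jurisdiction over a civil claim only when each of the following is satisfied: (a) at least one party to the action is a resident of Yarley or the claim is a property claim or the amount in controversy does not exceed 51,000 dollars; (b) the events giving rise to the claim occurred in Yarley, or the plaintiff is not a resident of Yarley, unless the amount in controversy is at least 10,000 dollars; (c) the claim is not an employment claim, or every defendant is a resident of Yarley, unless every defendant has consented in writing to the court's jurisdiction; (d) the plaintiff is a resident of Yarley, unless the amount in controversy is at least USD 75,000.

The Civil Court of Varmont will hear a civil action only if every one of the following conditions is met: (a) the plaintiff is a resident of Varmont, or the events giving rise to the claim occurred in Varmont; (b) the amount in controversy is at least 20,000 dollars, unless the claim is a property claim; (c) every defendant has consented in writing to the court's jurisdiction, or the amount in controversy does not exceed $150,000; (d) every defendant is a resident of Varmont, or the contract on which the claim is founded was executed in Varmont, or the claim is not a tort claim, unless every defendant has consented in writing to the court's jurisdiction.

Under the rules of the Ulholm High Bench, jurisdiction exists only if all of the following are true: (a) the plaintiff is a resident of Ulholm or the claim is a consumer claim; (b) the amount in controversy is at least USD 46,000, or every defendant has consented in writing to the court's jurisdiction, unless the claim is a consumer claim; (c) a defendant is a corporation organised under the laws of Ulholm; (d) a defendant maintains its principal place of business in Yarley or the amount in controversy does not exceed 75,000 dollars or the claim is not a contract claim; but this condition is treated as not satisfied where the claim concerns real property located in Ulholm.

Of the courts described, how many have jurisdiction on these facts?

The Yarley District Court:
  (a) Fennick Maritime resides in Yarley — that alternative is enough. Met.
  (b) The plaintiff resides in Ulholm, which is not Yarley, so one alternative holds. Condition met.
  (c) The claim is a consumer claim, not an employment claim, so one alternative holds. Met.
  (d) The plaintiff resides in Ulholm, not Yarley. The proviso offers no rescue either, since the amount in controversy is USD 52,500, below the USD 75,000 floor. Fails.
  → Not every requirement is met — no jurisdiction.
The Civil Court of Varmont:
  (a) The operative events occurred in Varmont — that alternative is enough. Satisfied.
  (b) The amount in controversy is $52,500, which meets the 20,000 dollars floor. Satisfied.
  (c) The amount in controversy is 52,500 dollars, within the $150,000 ceiling, which satisfies one of the alternatives. Condition met.
  (d) The claim is a consumer claim, not a tort claim, which satisfies one of the alternatives. Satisfied.
  → All conditions met; jurisdiction exists.
The Ulholm High Bench:
  (a) The plaintiff resides in Ulholm, so this disjunct is met. Satisfied.
  (b) The amount in controversy is 52,500 dollars, which meets the USD 46,000 floor, which satisfies one of the alternatives. Satisfied.
  (c) Fennick Maritime is organised under the laws of Ulholm. Satisfied.
  (d) Fennick Maritime has its principal place of business in Yarley, so this disjunct is met. And the carve-out is inapplicable — the claim does not concern real property. Condition met.
  → The court has jurisdiction.
Courts with jurisdiction: the Civil Court of Varmont, the Ulholm High Bench — 2 in total.

2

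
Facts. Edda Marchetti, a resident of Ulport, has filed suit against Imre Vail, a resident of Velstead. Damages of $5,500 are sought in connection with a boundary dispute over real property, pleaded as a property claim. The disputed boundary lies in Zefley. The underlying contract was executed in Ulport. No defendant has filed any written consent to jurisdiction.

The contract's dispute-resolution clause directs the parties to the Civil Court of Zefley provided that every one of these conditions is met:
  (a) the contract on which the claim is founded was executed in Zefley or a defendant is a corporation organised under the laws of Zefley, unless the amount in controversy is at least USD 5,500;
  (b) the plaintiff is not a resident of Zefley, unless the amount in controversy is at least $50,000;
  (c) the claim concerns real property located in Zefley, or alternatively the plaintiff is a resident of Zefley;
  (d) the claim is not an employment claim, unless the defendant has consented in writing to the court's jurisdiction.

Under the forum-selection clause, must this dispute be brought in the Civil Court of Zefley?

The Civil Court of Zefley:
  (a) The contract was executed in Ulport, not Zefley; no defendant is a corporation — every alternative fails. The proviso rescues it, though: the amount in controversy is USD 5,500, which meets the $5,500 floor. Satisfied.
  (b) The plaintiff resides in Ulport, which is not Zefley. Satisfied.
  (c) The property lies in Zefley, so this disjunct is met. Met.
  (d) The claim is a property claim, not an employment claim. Met.
  → Forum clause is triggered.

Yes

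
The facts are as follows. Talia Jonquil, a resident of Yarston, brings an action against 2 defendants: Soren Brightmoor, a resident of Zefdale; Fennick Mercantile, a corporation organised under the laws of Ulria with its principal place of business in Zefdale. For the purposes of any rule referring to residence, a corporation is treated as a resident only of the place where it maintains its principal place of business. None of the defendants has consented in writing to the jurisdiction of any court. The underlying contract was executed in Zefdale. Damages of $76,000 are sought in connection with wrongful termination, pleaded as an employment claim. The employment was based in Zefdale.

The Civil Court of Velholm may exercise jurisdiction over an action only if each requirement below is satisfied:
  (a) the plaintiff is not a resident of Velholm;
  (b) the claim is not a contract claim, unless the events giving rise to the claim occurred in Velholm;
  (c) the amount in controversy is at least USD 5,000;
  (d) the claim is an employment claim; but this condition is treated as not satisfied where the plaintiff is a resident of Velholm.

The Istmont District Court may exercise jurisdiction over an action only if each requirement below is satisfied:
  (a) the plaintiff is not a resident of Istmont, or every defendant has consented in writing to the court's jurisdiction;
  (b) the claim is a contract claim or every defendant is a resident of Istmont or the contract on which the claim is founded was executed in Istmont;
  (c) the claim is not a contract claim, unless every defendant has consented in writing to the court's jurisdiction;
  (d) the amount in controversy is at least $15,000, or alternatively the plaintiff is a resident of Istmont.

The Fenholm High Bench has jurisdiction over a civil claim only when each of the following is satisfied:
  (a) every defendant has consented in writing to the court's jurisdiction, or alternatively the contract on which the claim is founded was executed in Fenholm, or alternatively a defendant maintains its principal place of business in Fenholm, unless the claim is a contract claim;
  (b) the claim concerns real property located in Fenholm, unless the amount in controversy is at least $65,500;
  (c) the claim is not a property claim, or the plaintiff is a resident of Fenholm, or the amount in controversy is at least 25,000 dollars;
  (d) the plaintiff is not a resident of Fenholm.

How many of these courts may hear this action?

1

The Civil Court of Velholm:
  (a) The plaintiff resides in Yarston, which is not Velholm. Condition met.
  (b) The claim is an employment claim, not a contract claim. Condition met.
  (c) The amount in controversy is $76,000, which meets the USD 5,000 floor. Condition met.
  (d) The claim is an employment claim. And the carve-out is inapplicable — the plaintiff resides in Yarston, not Velholm. Met.
  → All conditions met; jurisdiction exists.
The Istmont District Court:
  (a) The plaintiff resides in Yarston, which is not Istmont, so this disjunct is met. Met.
  (b) The claim is an employment claim, not a contract claim; the defendants reside as follows — Soren Brightmoor in Zefdale, Fennick Mercantile in Zefdale — not all in Istmont; the contract was executed in Zefdale, not Istmont — every alternative fails. Not satisfied.
  (c) The claim is an employment claim, not a contract claim. Satisfied.
  (d) The amount in controversy is $76,000, which meets the USD 15,000 floor — that alternative is enough. Condition met.
  → The court lacks jurisdiction.
The Fenholm High Bench:
  (a) No such written consent has been filed; the contract was executed in Zefdale, not Fenholm; the corporate defendant(s) have their principal place of business in Zefdale, not Fenholm — every alternative fails. Nor does the 'unless' clause help: the claim is an employment claim, not a contract claim. Not satisfied.
  (b) The claim does not concern real property. The proviso rescues it, though: the amount in controversy is USD 76,000, which meets the USD 65,500 floor. Met.
  (c) The claim is an employment claim, not a property claim, so one alternative holds. Met.
  (d) The plaintiff resides in Yarston, which is not Fenholm. Condition met.
  → Not every requirement is met — no jurisdiction.
Courts with jurisdiction: the Civil Court of Velholm — 1 in total.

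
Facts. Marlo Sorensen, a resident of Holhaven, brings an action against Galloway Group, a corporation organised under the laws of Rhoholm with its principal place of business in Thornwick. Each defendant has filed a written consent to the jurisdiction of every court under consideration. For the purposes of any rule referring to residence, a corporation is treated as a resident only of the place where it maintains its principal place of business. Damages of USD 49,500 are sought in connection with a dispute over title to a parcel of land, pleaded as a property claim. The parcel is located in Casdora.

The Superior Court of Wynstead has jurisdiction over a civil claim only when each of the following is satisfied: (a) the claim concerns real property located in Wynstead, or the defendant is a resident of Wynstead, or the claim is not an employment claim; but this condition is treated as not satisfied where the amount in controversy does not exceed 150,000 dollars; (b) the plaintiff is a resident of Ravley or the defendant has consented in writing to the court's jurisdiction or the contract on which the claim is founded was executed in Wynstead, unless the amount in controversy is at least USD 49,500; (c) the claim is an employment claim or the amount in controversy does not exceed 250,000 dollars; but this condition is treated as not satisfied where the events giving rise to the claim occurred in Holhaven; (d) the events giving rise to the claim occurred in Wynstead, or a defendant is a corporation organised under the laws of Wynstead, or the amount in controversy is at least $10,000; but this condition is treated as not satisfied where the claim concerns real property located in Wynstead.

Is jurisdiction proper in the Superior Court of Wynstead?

No

The Superior Court of Wynstead:
  (a) The claim is a property claim, not an employment claim, which satisfies one of the alternatives. But the carve-out bites: the amount in controversy is 49,500 dollars, within the USD 150,000 ceiling. Fails.
  (b) Every defendant has filed written consent — that alternative is enough. Satisfied.
  (c) The amount in controversy is $49,500, within the $250,000 ceiling, so this disjunct is met. The carve-out does not apply: the operative events occurred in Casdora, not Holhaven. Condition met.
  (d) The amount in controversy is $49,500, which meets the $10,000 floor, which satisfies one of the alternatives. And the carve-out is inapplicable — the property lies in Casdora, not Wynstead. Condition met.
  → Not every requirement is met — no jurisdiction.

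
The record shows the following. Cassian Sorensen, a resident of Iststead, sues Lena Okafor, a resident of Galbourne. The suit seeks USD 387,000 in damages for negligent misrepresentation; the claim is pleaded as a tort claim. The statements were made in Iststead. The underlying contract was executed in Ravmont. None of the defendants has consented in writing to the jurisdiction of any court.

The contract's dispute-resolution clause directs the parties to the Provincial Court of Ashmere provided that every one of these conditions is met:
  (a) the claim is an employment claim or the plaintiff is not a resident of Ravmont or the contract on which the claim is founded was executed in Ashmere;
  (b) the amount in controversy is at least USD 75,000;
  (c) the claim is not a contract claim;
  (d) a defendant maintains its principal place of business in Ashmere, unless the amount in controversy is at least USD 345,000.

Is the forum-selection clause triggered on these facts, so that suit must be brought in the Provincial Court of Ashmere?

The Provincial Court of Ashmere:
  (a) The plaintiff resides in Iststead, which is not Ravmont, so one alternative holds. Met.
  (b) The amount in controversy is $387,000, which meets the USD 75,000 floor. Met.
  (c) The claim is a tort claim, not a contract claim. Met.
  (d) No defendant is a corporation. The proviso rescues it, though: the amount in controversy is 387,000 dollars, which meets the $345,000 floor. Condition met.
  → Forum clause is triggered.

Yes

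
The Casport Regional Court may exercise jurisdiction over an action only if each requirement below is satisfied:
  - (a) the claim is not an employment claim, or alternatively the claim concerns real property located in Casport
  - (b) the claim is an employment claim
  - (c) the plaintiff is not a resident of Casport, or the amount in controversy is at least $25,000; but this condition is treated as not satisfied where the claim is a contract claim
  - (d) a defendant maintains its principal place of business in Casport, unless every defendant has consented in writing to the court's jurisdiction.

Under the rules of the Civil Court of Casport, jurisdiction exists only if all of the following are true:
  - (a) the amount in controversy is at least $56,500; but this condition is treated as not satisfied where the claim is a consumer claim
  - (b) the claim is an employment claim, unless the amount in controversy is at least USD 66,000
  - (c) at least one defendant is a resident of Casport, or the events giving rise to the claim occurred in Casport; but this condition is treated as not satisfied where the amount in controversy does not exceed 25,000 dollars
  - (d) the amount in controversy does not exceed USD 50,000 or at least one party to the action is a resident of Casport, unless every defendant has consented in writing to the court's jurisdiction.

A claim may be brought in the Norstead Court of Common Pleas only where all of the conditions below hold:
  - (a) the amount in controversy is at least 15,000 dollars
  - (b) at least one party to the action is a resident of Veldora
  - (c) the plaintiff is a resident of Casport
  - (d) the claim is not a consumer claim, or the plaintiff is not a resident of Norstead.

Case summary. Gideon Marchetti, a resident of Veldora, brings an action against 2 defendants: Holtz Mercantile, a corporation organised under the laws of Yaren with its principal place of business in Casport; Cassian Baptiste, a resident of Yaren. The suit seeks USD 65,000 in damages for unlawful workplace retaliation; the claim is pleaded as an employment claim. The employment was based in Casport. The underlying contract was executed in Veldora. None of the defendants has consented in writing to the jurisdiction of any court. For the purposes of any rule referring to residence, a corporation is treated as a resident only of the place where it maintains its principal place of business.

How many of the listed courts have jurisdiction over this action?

1

The Casport Regional Court:
  (a) The claim is an employment claim; the claim does not concern real property — none of the alternatives is met. Not satisfied.
  (b) The claim is an employment claim. Condition met.
  (c) The plaintiff resides in Veldora, which is not Casport — that alternative is enough. The carve-out does not apply: the claim is an employment claim, not a contract claim. Met.
  (d) Holtz Mercantile has its principal place of business in Casport. Met.
  → Not every requirement is met — no jurisdiction.
The Civil Court of Casport:
  (a) The amount in controversy is $65,000, which meets the 56,500 dollars floor. And the carve-out is inapplicable — the claim is an employment claim, not a consumer claim. Condition met.
  (b) The claim is an employment claim. Condition met.
  (c) Holtz Mercantile resides in Casport — that alternative is enough. And the carve-out is inapplicable — the amount in controversy is $65,000, above the 25,000 dollars ceiling. Condition met.
  (d) Holtz Mercantile resides in Casport, so this disjunct is met. Condition met.
  → All conditions met; jurisdiction exists.
The Norstead Court of Common Pleas:
  (a) The amount in controversy is 65,000 dollars, which meets the USD 15,000 floor. Met.
  (b) Gideon Marchetti resides in Veldora. Condition met.
  (c) The plaintiff resides in Veldora, not Casport. Condition not met.
  (d) The claim is an employment claim, not a consumer claim — that alternative is enough. Satisfied.
  → At least one condition fails; no jurisdiction.
Courts with jurisdiction: the Civil Court of Casport — 1 in total.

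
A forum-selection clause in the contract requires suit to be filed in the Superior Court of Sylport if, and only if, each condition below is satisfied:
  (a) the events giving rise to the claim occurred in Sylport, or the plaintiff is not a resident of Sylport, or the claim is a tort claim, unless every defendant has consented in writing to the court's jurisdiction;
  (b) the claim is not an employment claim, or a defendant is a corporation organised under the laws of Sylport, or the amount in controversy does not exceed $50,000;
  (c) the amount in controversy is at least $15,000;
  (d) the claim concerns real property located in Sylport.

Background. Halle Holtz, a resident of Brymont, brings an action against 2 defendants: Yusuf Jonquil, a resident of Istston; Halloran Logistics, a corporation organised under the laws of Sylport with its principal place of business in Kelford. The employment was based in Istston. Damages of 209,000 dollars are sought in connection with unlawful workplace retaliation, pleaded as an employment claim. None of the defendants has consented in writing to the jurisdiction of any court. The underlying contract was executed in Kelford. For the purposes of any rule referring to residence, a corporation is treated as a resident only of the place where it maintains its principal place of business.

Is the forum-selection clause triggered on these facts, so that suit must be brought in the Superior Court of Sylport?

The Superior Court of Sylport:
  (a) The plaintiff resides in Brymont, which is not Sylport, so one alternative holds. Met.
  (b) Halloran Logistics is organised under the laws of Sylport, so this disjunct is met. Condition met.
  (c) The amount in controversy is $209,000, which meets the USD 15,000 floor. Condition met.
  (d) The claim does not concern real property. Condition not met.
  → Forum clause is not triggered.

No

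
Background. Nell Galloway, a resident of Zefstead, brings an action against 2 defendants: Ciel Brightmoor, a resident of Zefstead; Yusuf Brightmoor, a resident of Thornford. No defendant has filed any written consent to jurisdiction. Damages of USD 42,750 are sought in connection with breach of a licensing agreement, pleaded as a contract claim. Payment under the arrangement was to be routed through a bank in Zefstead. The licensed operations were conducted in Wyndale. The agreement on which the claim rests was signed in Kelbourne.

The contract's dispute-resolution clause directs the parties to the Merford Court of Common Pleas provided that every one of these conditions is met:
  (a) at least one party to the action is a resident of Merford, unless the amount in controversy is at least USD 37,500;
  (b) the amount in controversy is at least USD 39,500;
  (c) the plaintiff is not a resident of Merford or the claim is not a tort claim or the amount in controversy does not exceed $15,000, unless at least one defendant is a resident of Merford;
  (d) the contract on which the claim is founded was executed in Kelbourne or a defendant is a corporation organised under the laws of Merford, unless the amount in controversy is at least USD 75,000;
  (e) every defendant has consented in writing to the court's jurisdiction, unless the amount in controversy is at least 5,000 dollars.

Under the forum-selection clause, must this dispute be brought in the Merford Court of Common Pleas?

The Merford Court of Common Pleas:
  (a) No party resides in Merford. The proviso rescues it, though: the amount in controversy is $42,750, which meets the USD 37,500 floor. Condition met.
  (b) The amount in controversy is USD 42,750, which meets the $39,500 floor. Met.
  (c) The plaintiff resides in Zefstead, which is not Merford, so one alternative holds. Condition met.
  (d) The contract was executed in Kelbourne, so this disjunct is met. Met.
  (e) No such written consent has been filed. But the amount in controversy is 42,750 dollars, which meets the $5,000 floor, and the 'unless' clause therefore excuses the requirement. Condition met.
  → The clause applies.

Yes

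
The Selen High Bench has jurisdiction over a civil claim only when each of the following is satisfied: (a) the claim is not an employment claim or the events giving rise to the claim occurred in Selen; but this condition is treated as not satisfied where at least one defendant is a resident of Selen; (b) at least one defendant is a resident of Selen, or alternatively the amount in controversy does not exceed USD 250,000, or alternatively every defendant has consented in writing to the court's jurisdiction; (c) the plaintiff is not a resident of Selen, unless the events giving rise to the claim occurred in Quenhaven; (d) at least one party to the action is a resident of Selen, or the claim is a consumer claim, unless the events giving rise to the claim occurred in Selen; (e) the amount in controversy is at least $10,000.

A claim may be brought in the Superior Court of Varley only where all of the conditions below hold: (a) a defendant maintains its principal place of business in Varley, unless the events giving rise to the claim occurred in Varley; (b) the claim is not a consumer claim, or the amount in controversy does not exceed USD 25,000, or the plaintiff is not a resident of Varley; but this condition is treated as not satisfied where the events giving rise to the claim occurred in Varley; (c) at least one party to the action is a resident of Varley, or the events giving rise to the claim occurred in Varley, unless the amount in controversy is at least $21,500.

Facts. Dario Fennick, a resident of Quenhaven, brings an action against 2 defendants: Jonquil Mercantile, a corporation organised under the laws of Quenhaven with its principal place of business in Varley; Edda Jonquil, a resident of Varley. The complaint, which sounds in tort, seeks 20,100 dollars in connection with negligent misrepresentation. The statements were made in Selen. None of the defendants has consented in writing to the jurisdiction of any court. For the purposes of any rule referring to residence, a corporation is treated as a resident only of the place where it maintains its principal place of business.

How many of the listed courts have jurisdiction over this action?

2

The Selen High Bench:
  (a) The claim is a tort claim, not an employment claim, which satisfies one of the alternatives. And the carve-out is inapplicable — no defendant resides in Selen (they reside in Varley, Varley). Met.
  (b) The amount in controversy is 20,100 dollars, within the USD 250,000 ceiling — that alternative is enough. Condition met.
  (c) The plaintiff resides in Quenhaven, which is not Selen. Satisfied.
  (d) No party resides in Selen; the claim is a tort claim, not a consumer claim — every alternative fails. The proviso rescues it, though: the operative events occurred in Selen. Satisfied.
  (e) The amount in controversy is 20,100 dollars, which meets the USD 10,000 floor. Satisfied.
  → Every requirement is satisfied — jurisdiction.
The Superior Court of Varley:
  (a) Jonquil Mercantile has its principal place of business in Varley. Satisfied.
  (b) The claim is a tort claim, not a consumer claim, so one alternative holds. The carve-out does not apply: the operative events occurred in Selen, not Varley. Satisfied.
  (c) Jonquil Mercantile resides in Varley, so this disjunct is met. Satisfied.
  → Jurisdiction lies.
Courts with jurisdiction: the Selen High Bench, the Superior Court of Varley — 2 in total.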